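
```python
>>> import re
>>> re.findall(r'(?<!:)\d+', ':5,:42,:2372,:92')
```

A negative assertion filters positions out without eating any characters.
`findall` yields the raw match text (3 of them) because the pattern has no groups.

['2', '372', '2']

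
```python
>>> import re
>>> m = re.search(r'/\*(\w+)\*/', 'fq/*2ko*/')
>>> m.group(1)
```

'2ko'

The match spans [2:9] → '/*2ko*/'.
Captured: group 1 = '2ko'.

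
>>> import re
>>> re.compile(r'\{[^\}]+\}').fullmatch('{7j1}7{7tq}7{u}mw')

None

For `fullmatch`, every character of the input must be accounted for by the pattern.
Here the pattern can't cover the whole string, so the call returns None.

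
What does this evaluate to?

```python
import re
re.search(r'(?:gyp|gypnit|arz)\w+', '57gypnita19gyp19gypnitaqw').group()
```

`re.search` scans for the first position where the pattern succeeds.
The match spans [2:25] → 'gypnita19gyp19gypnitaqw'.

'gypnita19gyp19gypnitaqw'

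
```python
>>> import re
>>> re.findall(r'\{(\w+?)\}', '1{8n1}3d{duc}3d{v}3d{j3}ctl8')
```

With a single group, `findall` returns only what that group captured — 4 items.

['8n1', 'duc', 'v', 'j3']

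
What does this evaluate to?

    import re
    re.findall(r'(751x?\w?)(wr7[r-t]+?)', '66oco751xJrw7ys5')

[]

The pattern matches the literal '751', then optionally the literal 'x', then optionally a word character (captured); then the literal 'wr7', then one or more of a character in [r-t] (lazy) (captured).
2 groups means each result is a tuple of 2 captured strings — 0 here.
Nothing in the string satisfies the pattern, so the list is empty.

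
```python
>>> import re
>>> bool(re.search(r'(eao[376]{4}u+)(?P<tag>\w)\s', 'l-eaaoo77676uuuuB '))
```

False

This matches the literal 'eao', then exactly 4 of one of [376], then one or more of the literal 'u' (captured); then a word character (captured as 'tag'); then whitespace.
`re.search` tries every starting position until one works.
Here nothing in the string fits, so the call returns None, and `bool(None)` is False.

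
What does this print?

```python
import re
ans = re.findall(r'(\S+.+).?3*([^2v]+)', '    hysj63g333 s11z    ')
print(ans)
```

Pattern: one or more of a non-whitespace character, then one or more of any character (captured); then optionally any character, then zero or more of a literal '3'; then one or more of any character except [2v] (captured).
`findall` packs the 2 group values into a tuple for every match.

[('hysj63g333 s11z   ', ' ')]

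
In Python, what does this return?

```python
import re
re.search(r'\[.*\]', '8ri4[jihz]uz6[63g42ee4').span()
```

(4, 10)

The match spans [4:10] → '[jihz]'.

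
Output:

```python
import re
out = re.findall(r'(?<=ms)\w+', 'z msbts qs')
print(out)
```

The lookaround is zero-width — it requires the adjacent text to match without consuming it, so the asserted text isn't part of the match.
Walking the string: at [4:7] → 'bts'.
With no groups in the pattern, `findall` gives back each whole match — 1 here.

['bts']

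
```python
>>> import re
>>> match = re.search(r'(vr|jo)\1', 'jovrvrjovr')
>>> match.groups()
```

('vr',)

A backreference is literal: `\1` must see the identical characters the first group matched.
Unlike `match`, `search` isn't anchored — it looks for the pattern anywhere in the string.
The match spans [2:6] → 'vrvr'.
Captured: group 1 = 'vr'.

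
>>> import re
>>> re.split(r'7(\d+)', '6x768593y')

Pattern: a literal '7'; then one or more of a digit (captured).
Matches to split on: at [2:8] → '768593'.
The group in the pattern means `split` returns the separators' captures alongside the pieces.

['6x', '68593', 'y']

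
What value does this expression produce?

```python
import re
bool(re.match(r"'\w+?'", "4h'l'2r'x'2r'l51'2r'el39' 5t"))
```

`re.match` won't scan ahead — the pattern has to work from the very first character.
Here position 0 doesn't satisfy it, so the call returns None, and `bool(None)` is False.

False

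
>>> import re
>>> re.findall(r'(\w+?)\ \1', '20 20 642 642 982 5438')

['20', '642']

`\1` is not a pattern — it's the concrete string captured by group 1, re-applied verbatim.
With a single group, `findall` returns only what that group captured — 2 items.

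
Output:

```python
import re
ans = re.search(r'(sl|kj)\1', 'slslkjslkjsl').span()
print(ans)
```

`\1` has to match the exact text group 1 already captured.
The match spans [0:4] → 'slsl'.

(0, 4)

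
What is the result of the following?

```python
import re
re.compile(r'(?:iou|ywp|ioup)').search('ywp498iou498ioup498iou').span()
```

(0, 3)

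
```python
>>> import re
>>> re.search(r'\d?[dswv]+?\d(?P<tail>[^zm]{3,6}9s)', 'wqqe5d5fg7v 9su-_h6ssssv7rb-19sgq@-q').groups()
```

('fg7v 9s',)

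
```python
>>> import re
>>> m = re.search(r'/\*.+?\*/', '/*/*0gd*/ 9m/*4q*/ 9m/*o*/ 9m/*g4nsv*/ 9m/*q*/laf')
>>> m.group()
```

`search` walks the string left to right and returns the first match it finds.
The match spans [0:9] → '/*/*0gd*/'.

'/*/*0gd*/'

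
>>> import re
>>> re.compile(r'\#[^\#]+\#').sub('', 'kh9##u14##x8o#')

'kh9#'

Every occurrence is swapped for ''.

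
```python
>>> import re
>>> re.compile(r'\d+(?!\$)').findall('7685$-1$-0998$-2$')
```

`(?!…)`/`(?<!…)` only lets a position through if the neighbouring text does NOT match; no characters are consumed.
Walking the string: at [0:3] → '768'; at [9:12] → '099'.
`findall` yields the raw match text (2 of them) because the pattern has no groups.

['768', '099']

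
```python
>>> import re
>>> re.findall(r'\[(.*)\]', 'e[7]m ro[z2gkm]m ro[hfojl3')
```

['7]m ro[z2gkm']

Scanning left to right: at [1:15] match '[7]m ro[z2gkm]', group 1 = '7]m ro[z2gkm'.
Because there's exactly one group, `findall` drops the full match and keeps group 1 from the one hit.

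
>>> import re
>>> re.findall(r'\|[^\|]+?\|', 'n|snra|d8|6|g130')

['|snra|', '|6|']

Scanning left to right: at [1:7] → '|snra|'; at [9:12] → '|6|'.
No capturing groups, so `findall` returns the 2 full match strings.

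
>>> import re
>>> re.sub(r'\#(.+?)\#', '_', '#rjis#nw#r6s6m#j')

With the lazy modifier that quantifier settles for the fewest repetitions that let the rest of the pattern succeed (the atoms after it are unaffected and can still be greedy).
Every occurrence is swapped for '_'.

'_nw_j'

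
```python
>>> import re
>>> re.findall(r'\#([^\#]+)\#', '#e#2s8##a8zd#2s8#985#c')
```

['e', 'a8zd', '985']

Matches: at [0:3] match '#e#', group 1 = 'e'; at [7:13] match '#a8zd#', group 1 = 'a8zd'; at [16:21] match '#985#', group 1 = '985'.
Because there's exactly one group, `findall` drops the full match and keeps group 1 from each hit.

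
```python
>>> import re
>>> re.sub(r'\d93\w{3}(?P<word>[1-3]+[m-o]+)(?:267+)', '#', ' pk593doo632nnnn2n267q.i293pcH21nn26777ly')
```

' pk593doo632nnnn2n267q.i#ly'

Every occurrence is swapped for '#'.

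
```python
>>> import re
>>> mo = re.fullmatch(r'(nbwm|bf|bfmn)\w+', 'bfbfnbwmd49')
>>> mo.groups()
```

('bf',)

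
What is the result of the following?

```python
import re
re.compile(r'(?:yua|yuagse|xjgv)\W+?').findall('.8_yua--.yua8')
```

Since nothing is captured, `findall` lists the 1 matched substring directly.

['yua-']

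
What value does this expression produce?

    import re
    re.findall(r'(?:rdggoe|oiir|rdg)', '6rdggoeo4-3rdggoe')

`|` is ordered: at each position the engine commits to the first alternative that works.
Matches: at [1:7] → 'rdggoe'; at [11:17] → 'rdggoe'.
No capturing groups, so `findall` returns the 2 full match strings.

['rdggoe', 'rdggoe']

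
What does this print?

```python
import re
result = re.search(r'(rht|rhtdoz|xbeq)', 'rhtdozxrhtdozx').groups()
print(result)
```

Branches in `(...|...)` are attempted left-to-right; the first branch that allows the whole pattern to succeed is taken.
Unlike `match`, `search` isn't anchored — it looks for the pattern anywhere in the string.
The match spans [0:3] → 'rht'.
Captured: group 1 = 'rht'.

('rht',)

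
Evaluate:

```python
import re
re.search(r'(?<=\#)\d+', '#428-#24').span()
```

(1, 4)

The positive lookaround only admits positions where the adjacent text matches; those characters stay outside the span.
Unlike `match`, `search` isn't anchored — it looks for the pattern anywhere in the string.
The match spans [1:4] → '428'.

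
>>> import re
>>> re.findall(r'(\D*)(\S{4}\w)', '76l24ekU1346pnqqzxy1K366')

[('', '76l24'), ('ekU', '1346p'), ('nqqzxy', '1K366')]

The pattern matches zero or more of a non-digit (captured); then exactly 4 of a non-whitespace character, then a word character (captured).
`findall` packs the 2 group values into a tuple for every match.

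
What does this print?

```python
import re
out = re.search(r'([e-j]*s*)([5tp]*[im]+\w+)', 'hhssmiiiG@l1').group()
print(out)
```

Pattern: zero or more of a character in [e-j], then zero or more of a literal 's' (captured); then zero or more of one of [5tp], then one or more of one of [im], then one or more of a word character (captured).
`search` walks the string left to right and returns the first match it finds.
The match spans [0:9] → 'hhssmiiiG'.
Captured: group 1 = 'hhss', group 2 = 'miiiG'.

hhssmiiiG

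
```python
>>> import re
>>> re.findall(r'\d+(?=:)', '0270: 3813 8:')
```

['0270', '8']

The positive lookaround only admits positions where the adjacent text matches; those characters stay outside the span.
Scanning left to right: at [0:4] → '0270'; at [11:12] → '8'.
`findall` yields the raw match text (2 of them) because the pattern has no groups.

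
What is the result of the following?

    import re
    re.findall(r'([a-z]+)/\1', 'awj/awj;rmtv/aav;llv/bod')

After group 1 captures some text, `\1` only succeeds where that same text appears again.
Matches: at [0:7] match 'awj/awj', group 1 = 'awj'.
With a single group, `findall` returns only what that group captured — 1 item.

['awj']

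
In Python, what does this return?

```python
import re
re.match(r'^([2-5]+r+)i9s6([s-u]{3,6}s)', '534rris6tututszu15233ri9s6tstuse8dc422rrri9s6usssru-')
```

None

The pattern matches anchored at the start of the string; then one or more of a character in [2-5], then one or more of a literal 'r' (captured); then the literal 'i9s', then a literal '6'; then 3 to 6 of a character in [s-u], then the literal 's' (captured).
With `match`, the pattern is implicitly anchored at the beginning.
Here the pattern fails at index 0, so the call returns None.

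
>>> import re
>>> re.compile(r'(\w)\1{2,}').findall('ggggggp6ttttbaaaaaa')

A backreference is literal: `\1` must see the identical characters the first group matched.
Because there's exactly one group, `findall` drops the full match and keeps group 1 from each hit.

['g', 't', 'a']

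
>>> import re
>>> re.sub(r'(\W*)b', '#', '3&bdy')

'3#dy'

This matches zero or more of a non-word character (captured); then a literal 'b'.
`sub` substitutes '#' at each match site.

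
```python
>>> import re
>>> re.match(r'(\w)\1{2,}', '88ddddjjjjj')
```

None

`re.match` only tries the pattern at the start of the string.
Here the pattern fails at index 0, so the call returns None.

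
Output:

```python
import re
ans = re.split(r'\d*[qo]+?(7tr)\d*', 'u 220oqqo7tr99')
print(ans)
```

Pattern: zero or more of a digit, then one or more of one of [qo] (lazy); then the literal '7t', then the literal 'r' (captured); then zero or more of a digit.
Matches to split on: at [2:14] → '220oqqo7tr99'.
Because the pattern has a capturing group, `split` also inserts each captured text between the pieces.

['u ', '7tr', '']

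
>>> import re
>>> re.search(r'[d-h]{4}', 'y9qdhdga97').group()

'dhdg'

Pattern: exactly 4 of a character in [d-h].
`re.search` scans for the first position where the pattern succeeds.
The match spans [3:7] → 'dhdg'.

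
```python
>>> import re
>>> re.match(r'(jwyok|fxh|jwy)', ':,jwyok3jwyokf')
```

None

`re.match` won't scan ahead — the pattern has to work from the very first character.
Here position 0 doesn't satisfy it, so the call returns None.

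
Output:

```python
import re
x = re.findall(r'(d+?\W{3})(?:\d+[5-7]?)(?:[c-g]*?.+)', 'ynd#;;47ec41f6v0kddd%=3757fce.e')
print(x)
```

['d#;;']

Pattern: one or more of the literal 'd' (lazy), then exactly 3 of a non-word character (captured); then one or more of a digit, then optionally a character in [5-7] (non-capturing group); then zero or more of a character in [c-g] (lazy), then one or more of any character (non-capturing group).
`findall` collects group 1 from the one match (1 total).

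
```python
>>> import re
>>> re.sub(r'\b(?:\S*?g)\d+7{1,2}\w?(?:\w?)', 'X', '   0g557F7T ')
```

The pattern matches a word boundary (`\b`, zero-width); then zero or more of a non-whitespace character (lazy), then the literal 'g' (non-capturing group); then one or more of a digit, then 1 to 2 of a literal '7', then optionally a word character; then optionally a word character (non-capturing group).
Matches: at [3:10] → '0g557F7'.
Every occurrence is swapped for 'X'.

'   XT '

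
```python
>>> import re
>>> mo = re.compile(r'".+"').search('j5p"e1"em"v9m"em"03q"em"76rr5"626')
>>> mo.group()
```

The match spans [3:30] → '"e1"em"v9m"em"03q"em"76rr5"'.

'"e1"em"v9m"em"03q"em"76rr5"'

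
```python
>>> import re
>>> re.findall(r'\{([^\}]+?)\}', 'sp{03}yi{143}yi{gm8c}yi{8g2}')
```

Scanning left to right: at [2:6] match '{03}', group 1 = '03'; at [8:13] match '{143}', group 1 = '143'; at [15:21] match '{gm8c}', group 1 = 'gm8c'; at [23:28] match '{8g2}', group 1 = '8g2'.
One capturing group, so `findall` returns just the captured substring from each match — 4 in all.

['03', '143', 'gm8c', '8g2']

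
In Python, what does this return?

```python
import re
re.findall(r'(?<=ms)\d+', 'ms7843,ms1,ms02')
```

['7843', '1', '02']

The lookaround is zero-width — it requires the adjacent text to match without consuming it, so the asserted text isn't part of the match.
Walking the string: at [2:6] → '7843'; at [9:10] → '1'; at [13:15] → '02'.
With no groups in the pattern, `findall` gives back each whole match — 3 here.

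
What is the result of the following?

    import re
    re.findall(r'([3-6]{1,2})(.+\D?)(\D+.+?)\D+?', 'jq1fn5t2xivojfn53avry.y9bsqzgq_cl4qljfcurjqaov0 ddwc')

[('5', 't2xivojfn53avry.y9bsqzgq_cl4qljfcurjqaov0 d', 'dw')]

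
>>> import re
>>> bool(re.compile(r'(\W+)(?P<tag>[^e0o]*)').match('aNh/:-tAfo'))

False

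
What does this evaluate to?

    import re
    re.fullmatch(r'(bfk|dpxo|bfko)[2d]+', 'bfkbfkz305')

`fullmatch` succeeds only if the pattern covers the string from start to end.
Here the pattern can't cover the whole string, so the call returns None.

None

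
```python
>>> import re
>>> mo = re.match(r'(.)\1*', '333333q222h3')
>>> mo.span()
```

The backreference `\1` re-matches whatever the first group consumed, character for character.
`re.match` only tries the pattern at the start of the string.
The match spans [0:6] → '333333'.
Captured: group 1 = '3'.

(0, 6)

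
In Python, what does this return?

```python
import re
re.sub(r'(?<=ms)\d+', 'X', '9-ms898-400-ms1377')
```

'9-msX-400-msX'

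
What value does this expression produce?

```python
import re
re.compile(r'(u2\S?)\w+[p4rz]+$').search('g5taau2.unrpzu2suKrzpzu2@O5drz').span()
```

Pattern: the literal 'u2', then optionally a non-whitespace character (captured); then one or more of a word character, then one or more of one of [p4rz]; then anchored at the end.
The match spans [22:30] → 'u2@O5drz'.

(22, 30)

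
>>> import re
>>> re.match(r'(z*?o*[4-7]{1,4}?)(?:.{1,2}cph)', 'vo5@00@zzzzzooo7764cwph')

None

This matches zero or more of a literal 'z' (lazy), then zero or more of a literal 'o', then 1 to 4 of a character in [4-7] (lazy) (captured); then 1 to 2 of any character, then the literal 'cph' (non-capturing group).
`re.match` only tries the pattern at the start of the string.
Here the string doesn't start with a match, so the call returns None.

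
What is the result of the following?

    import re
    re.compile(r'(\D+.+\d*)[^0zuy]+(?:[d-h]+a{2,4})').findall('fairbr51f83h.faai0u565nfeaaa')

The pattern matches one or more of a non-digit, then one or more of any character, then zero or more of a digit (captured); then one or more of any character except [0zuy]; then one or more of a character in [d-h], then 2 to 4 of the literal 'a' (non-capturing group).
Walking the string: at [0:28] match 'fairbr51f83h.faai0u565nfeaaa', group 1 = 'fairbr51f83h.faai0u565n'.
One capturing group, so `findall` returns just the captured substring from the one match — 1 in all.

['fairbr51f83h.faai0u565n']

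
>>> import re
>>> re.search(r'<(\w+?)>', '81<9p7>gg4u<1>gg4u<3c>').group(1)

The match spans [2:7] → '<9p7>'.
Captured: group 1 = '9p7'.

'9p7'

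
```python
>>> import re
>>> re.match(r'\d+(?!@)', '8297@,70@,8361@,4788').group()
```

'829'

`re.match` won't scan ahead — the pattern has to work from the very first character.
The match spans [0:3] → '829'.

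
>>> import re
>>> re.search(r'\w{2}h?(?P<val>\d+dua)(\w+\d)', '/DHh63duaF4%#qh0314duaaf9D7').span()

This matches exactly 2 of a word character, then optionally a literal 'h'; then one or more of a digit, then the literal 'dua' (captured as 'val'); then one or more of a word character, then a digit (captured).
The match spans [1:11] → 'DHh63duaF4'.

(1, 11)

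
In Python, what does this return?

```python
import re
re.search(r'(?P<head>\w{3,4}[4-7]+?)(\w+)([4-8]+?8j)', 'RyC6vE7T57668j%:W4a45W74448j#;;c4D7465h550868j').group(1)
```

Pattern: 3 to 4 of a word character, then one or more of a character in [4-7] (lazy) (captured as 'head'); then one or more of a word character (captured); then one or more of a character in [4-8] (lazy), then the literal '8j' (captured).
Unlike `match`, `search` isn't anchored — it looks for the pattern anywhere in the string.
The match spans [0:14] → 'RyC6vE7T57668j'.
Captured: group 1 = 'RyC6', group 2 = 'vE7T576', group 3 = '68j'.

'RyC6'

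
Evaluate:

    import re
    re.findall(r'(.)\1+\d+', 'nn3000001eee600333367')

['n', 'e']

A backreference is literal: `\1` must see the identical characters the first group matched.
Matches: at [0:9] match 'nn3000001', group 1 = 'n'; at [9:21] match 'eee600333367', group 1 = 'e'.
One capturing group, so `findall` returns just the captured substring from each match — 2 in all.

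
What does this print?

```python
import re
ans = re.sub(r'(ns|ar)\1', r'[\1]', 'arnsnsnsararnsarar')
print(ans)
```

ar[ns]ns[ar]ns[ar]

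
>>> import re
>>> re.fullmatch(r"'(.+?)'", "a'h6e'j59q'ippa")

`re.fullmatch` requires the pattern to consume the entire string.
Here there's no way to consume every character, so the call returns None.

None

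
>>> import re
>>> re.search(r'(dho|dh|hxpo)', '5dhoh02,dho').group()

'dho'

Alternation isn't longest-match — the leftmost alternative that fits at this position is chosen.
`re.search` tries every starting position until one works.
The match spans [1:4] → 'dho'.
Captured: group 1 = 'dho'.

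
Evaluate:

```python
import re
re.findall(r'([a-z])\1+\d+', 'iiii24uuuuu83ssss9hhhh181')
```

`\1` is not a pattern — it's the concrete string captured by group 1, re-applied verbatim.
`findall` collects group 1 from each match (4 total).

['i', 'u', 's', 'h']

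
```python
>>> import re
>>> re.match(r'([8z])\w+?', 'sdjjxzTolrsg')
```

This matches one of [8z] (captured); then one or more of a word character (lazy).
`re.match` won't scan ahead — the pattern has to work from the very first character.
Here the string doesn't start with a match, so the call returns None.

None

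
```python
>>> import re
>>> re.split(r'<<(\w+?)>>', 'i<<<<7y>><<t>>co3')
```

With a capturing group present, the delimiter's captured portion is kept in the result list.

['i<<', '7y', '', 't', 'co3']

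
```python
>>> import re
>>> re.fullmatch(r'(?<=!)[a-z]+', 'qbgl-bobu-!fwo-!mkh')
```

None

Because the assertion is zero-width, the text it checks is not consumed and won't appear in the result.
`re.fullmatch` is like wrapping the pattern in `^…$` (in single-line mode).
Here the pattern can't cover the whole string, so the call returns None.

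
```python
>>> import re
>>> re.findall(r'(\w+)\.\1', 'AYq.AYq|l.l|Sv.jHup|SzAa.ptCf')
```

['AYq', 'l']

`\1` is not a pattern — it's the concrete string captured by group 1, re-applied verbatim.
Scanning left to right: at [0:7] match 'AYq.AYq', group 1 = 'AYq'; at [8:11] match 'l.l', group 1 = 'l'.
Because there's exactly one group, `findall` drops the full match and keeps group 1 from each hit.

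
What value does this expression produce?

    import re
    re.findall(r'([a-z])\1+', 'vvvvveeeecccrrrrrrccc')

A backreference is literal: `\1` must see the identical characters the first group matched.
Scanning left to right: at [0:5] match 'vvvvv', group 1 = 'v'; at [5:9] match 'eeee', group 1 = 'e'; at [9:12] match 'ccc', group 1 = 'c'; at [12:18] match 'rrrrrr', group 1 = 'r'; at [18:21] match 'ccc', group 1 = 'c'.
`findall` collects group 1 from each match (5 total).

['v', 'e', 'c', 'r', 'c']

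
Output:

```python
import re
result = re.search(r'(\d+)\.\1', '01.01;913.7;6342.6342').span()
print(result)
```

A backreference is literal: `\1` must see the identical characters the first group matched.
`search` walks the string left to right and returns the first match it finds.
The match spans [0:5] → '01.01'.
Captured: group 1 = '01'.

(0, 5)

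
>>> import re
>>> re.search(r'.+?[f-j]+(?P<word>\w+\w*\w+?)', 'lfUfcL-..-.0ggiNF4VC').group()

'lfUfcL'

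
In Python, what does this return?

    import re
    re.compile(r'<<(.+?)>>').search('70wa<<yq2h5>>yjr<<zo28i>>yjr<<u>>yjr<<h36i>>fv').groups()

A `+?`/`*?`/`{m,n}?` starts at its minimum and grows only as far as needed for what follows to match.
Unlike `match`, `search` isn't anchored — it looks for the pattern anywhere in the string.
The match spans [4:13] → '<<yq2h5>>'.
Captured: group 1 = 'yq2h5'.

('yq2h5',)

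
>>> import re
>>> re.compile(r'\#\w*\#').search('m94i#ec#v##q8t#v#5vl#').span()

(4, 8)

Unlike `match`, `search` isn't anchored — it looks for the pattern anywhere in the string.
The match spans [4:8] → '#ec#'.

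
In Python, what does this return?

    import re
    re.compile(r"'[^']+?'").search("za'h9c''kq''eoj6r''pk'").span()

`re.search` scans for the first position where the pattern succeeds.
The match spans [2:7] → "'h9c'".

(2, 7)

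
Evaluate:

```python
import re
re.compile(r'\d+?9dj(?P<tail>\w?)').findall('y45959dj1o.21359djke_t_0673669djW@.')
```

['1', 'k', 'W']

This matches one or more of a digit (lazy), then the literal '9dj'; then optionally a word character (captured as 'tail').
With a single group, `findall` returns only what that group captured — 3 items.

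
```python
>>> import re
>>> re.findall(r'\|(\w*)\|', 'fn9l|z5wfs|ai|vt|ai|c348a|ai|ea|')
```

Scanning left to right: at [4:11] match '|z5wfs|', group 1 = 'z5wfs'; at [13:17] match '|vt|', group 1 = 'vt'; at [19:26] match '|c348a|', group 1 = 'c348a'; at [28:32] match '|ea|', group 1 = 'ea'.
With a single group, `findall` returns only what that group captured — 4 items.

['z5wfs', 'vt', 'c348a', 'ea']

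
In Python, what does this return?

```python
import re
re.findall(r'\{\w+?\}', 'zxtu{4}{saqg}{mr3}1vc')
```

Matches: at [4:7] → '{4}'; at [7:13] → '{saqg}'; at [13:18] → '{mr3}'.
Since nothing is captured, `findall` lists the 3 matched substrings directly.

['{4}', '{saqg}', '{mr3}']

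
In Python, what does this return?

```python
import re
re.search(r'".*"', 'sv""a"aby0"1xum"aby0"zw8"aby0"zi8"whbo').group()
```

'""a"aby0"1xum"aby0"zw8"aby0"zi8"'

`re.search` scans for the first position where the pattern succeeds.
The match spans [2:34] → '""a"aby0"1xum"aby0"zw8"aby0"zi8"'.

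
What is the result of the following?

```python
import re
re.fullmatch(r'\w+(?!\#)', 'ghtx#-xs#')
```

None

`re.fullmatch` requires the pattern to consume the entire string.
Here the string isn't matched end-to-end, so the call returns None.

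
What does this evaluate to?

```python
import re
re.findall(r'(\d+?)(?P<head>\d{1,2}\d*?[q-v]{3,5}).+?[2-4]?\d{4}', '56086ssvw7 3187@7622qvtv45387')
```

[('5', '6086ssv'), ('7', '622qvtv')]

Pattern: one or more of a digit (lazy) (captured); then 1 to 2 of a digit, then zero or more of a digit (lazy), then 3 to 5 of a character in [q-v] (captured as 'head'); then one or more of any character (lazy), then optionally a character in [2-4], then exactly 4 of a digit.
Because the quantifier is non-greedy, it stops expanding at the earliest point where the rest of the pattern can succeed.
Walking the string: at [0:15] match '56086ssvw7 3187', groups = ('5', '6086ssv'); at [16:29] match '7622qvtv45387', groups = ('7', '622qvtv').
2 groups means each result is a tuple of 2 captured strings — 2 here.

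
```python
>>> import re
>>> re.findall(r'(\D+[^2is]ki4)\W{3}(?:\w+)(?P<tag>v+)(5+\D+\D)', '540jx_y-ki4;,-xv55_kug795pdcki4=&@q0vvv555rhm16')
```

[('jx_y-ki4', 'v', '55_kug'), ('pdcki4', 'v', '555rhm')]

This matches one or more of a non-digit, then any character except [2is], then the literal 'ki4' (captured); then exactly 3 of a non-word character; then one or more of a word character (non-capturing group); then one or more of a literal 'v' (captured as 'tag'); then one or more of the literal '5', then one or more of a non-digit, then a non-digit (captured).
Matches: at [3:22] match 'jx_y-ki4;,-xv55_kug', groups = ('jx_y-ki4', 'v', '55_kug'); at [25:45] match 'pdcki4=&@q0vvv555rhm', groups = ('pdcki4', 'v', '555rhm').
`findall` packs the 3 group values into a tuple for every match.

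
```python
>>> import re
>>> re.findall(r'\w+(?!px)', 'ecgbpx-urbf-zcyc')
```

['ecgbpx', 'urbf', 'zcyc']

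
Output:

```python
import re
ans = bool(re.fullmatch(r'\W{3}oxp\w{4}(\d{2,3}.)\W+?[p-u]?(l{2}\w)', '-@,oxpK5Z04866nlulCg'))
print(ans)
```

This matches exactly 3 of a non-word character, then the literal 'oxp', then exactly 4 of a word character; then 2 to 3 of a digit, then any character (captured); then one or more of a non-word character (lazy), then optionally a character in [p-u]; then exactly 2 of a literal 'l', then a word character (captured).
For `fullmatch`, every character of the input must be accounted for by the pattern.
Here there's no way to consume every character, so the call returns None, and `bool(None)` is False.

False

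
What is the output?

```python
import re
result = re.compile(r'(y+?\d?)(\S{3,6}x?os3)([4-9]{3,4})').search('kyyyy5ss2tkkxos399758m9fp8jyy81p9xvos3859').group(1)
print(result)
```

yyyy5

The match spans [1:20] → 'yyyy5ss2tkkxos39975'.
Captured: group 1 = 'yyyy5', group 2 = 'ss2tkkxos3', group 3 = '9975'.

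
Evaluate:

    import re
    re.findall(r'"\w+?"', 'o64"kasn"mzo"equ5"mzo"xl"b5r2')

Matches: at [3:9] → '"kasn"'; at [12:18] → '"equ5"'; at [21:25] → '"xl"'.
No capturing groups, so `findall` returns the 3 full match strings.

['"kasn"', '"equ5"', '"xl"']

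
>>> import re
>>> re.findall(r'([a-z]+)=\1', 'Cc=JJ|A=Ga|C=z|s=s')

['s']

`\1` has to match the exact text group 1 already captured.
Walking the string: at [15:18] match 's=s', group 1 = 's'.
Because there's exactly one group, `findall` drops the full match and keeps group 1 from the one hit.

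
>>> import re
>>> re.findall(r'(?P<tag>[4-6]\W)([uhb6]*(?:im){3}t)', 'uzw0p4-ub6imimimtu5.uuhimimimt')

Pattern: a character in [4-6], then a non-word character (captured as 'tag'); then zero or more of one of [uhb6], then the literal 'im' repeated 3 times, then a literal 't' (captured).
Matches: at [5:17] match '4-ub6imimimt', groups = ('4-', 'ub6imimimt'); at [18:30] match '5.uuhimimimt', groups = ('5.', 'uuhimimimt').
Multiple groups make `findall` return tuples — one 2-tuple for each match.

[('4-', 'ub6imimimt'), ('5.', 'uuhimimimt')]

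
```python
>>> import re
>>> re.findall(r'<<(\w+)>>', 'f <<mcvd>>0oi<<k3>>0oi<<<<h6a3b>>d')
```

['mcvd', 'k3', 'h6a3b']

Matches: at [2:10] match '<<mcvd>>', group 1 = 'mcvd'; at [13:19] match '<<k3>>', group 1 = 'k3'; at [24:33] match '<<h6a3b>>', group 1 = 'h6a3b'.
`findall` collects group 1 from each match (3 total).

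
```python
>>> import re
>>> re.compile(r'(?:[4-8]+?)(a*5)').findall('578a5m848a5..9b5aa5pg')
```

['a5', 'a5', 'aa5']

Pattern: one or more of a character in [4-8] (lazy) (non-capturing group); then zero or more of the literal 'a', then a literal '5' (captured).
Walking the string: at [0:5] match '578a5', group 1 = 'a5'; at [6:11] match '848a5', group 1 = 'a5'; at [15:19] match '5aa5', group 1 = 'aa5'.
With a single group, `findall` returns only what that group captured — 3 items.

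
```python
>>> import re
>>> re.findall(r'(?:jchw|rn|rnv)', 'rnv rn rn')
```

['rn', 'rn', 'rn']

Branches in `(...|...)` are attempted left-to-right; the first branch that allows the whole pattern to succeed is taken.
With no groups in the pattern, `findall` gives back each whole match — 3 here.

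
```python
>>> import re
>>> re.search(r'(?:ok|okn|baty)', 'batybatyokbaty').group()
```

'baty'

The match spans [0:4] → 'baty'.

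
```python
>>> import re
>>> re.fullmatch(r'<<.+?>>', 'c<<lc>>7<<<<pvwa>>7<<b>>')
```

None

`fullmatch` succeeds only if the pattern covers the string from start to end.
Here there's no way to consume every character, so the call returns None.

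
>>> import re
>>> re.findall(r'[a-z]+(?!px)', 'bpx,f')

Because the assertion is negative and zero-width, positions next to the forbidden text are skipped.
`findall` yields the raw match text (2 of them) because the pattern has no groups.

['bpx', 'f']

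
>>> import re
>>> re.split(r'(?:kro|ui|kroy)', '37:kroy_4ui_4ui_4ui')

Alternation tries branches left to right and keeps the first one that lets the overall match succeed at that position.
Splitting on the pattern gives 5 pieces.

['37:', 'y_4', '_4', '_4', '']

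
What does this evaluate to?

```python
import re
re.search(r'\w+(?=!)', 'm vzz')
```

None

Lookahead/lookbehind check context without consuming it, so the matched span excludes the asserted characters.
`re.search` scans for the first position where the pattern succeeds.
Here the pattern never matches, so the call returns None.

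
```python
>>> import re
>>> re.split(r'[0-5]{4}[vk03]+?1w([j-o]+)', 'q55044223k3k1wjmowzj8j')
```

Pattern: exactly 4 of a character in [0-5], then one or more of one of [vk03] (lazy), then the literal '1w'; then one or more of a character in [j-o] (captured).
Matches to split on: at [4:17] → '44223k3k1wjmo'.
Because the pattern has a capturing group, `split` also inserts each captured text between the pieces.

['q550', 'jmo', 'wzj8j']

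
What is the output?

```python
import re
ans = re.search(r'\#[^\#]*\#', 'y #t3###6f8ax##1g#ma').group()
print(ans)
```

#t3#

The match spans [2:6] → '#t3#'.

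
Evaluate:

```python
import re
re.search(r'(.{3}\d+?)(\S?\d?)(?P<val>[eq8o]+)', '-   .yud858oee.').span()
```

The pattern matches exactly 3 of any character, then one or more of a digit (lazy) (captured); then optionally a non-whitespace character, then optionally a digit (captured); then one or more of one of [eq8o] (captured as 'val').
Unlike `match`, `search` isn't anchored — it looks for the pattern anywhere in the string.
The match spans [5:14] → 'yud858oee'.
Captured: group 1 = 'yud8', group 2 = '58', group 3 = 'oee'.

(5, 14)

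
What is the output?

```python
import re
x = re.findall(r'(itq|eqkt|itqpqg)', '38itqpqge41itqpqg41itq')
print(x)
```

['itq', 'itq', 'itq']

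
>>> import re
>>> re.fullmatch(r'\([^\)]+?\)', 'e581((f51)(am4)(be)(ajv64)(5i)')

`fullmatch` succeeds only if the pattern covers the string from start to end.
Here there's no way to consume every character, so the call returns None.

None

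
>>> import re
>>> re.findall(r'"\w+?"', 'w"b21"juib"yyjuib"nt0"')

Walking the string: at [1:6] → '"b21"'; at [10:18] → '"yyjuib"'.
Since nothing is captured, `findall` lists the 2 matched substrings directly.

['"b21"', '"yyjuib"']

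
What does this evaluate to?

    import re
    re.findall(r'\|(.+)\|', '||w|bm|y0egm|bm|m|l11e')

['|w|bm|y0egm|bm|m']

Scanning left to right: at [0:18] match '||w|bm|y0egm|bm|m|', group 1 = '|w|bm|y0egm|bm|m'.
Because there's exactly one group, `findall` drops the full match and keeps group 1 from the one hit.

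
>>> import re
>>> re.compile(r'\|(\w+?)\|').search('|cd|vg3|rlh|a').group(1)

'cd'

The match spans [0:4] → '|cd|'.
Captured: group 1 = 'cd'.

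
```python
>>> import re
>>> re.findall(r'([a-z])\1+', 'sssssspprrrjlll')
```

The backreference `\1` re-matches whatever the first group consumed, character for character.
`findall` collects group 1 from each match (4 total).

['s', 'p', 'r', 'l']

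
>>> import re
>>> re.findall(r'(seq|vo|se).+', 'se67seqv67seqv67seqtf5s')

Walking the string: at [0:23] match 'se67seqv67seqv67seqtf5s', group 1 = 'se'.
Because there's exactly one group, `findall` drops the full match and keeps group 1 from the one hit.

['se']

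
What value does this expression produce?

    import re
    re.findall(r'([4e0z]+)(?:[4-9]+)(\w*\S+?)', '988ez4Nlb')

[('ez', 'Nlb')]

The pattern matches one or more of one of [4e0z] (captured); then one or more of a character in [4-9] (non-capturing group); then zero or more of a word character, then one or more of a non-whitespace character (lazy) (captured).
Multiple groups make `findall` return tuples — one 2-tuple for the one match.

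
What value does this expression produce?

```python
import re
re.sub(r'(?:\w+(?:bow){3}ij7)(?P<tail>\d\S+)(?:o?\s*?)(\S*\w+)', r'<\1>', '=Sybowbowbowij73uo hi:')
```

Pattern: one or more of a word character, then the literal 'bow' repeated 3 times, then the literal 'ij7' (non-capturing group); then a digit, then one or more of a non-whitespace character (captured as 'tail'); then optionally a literal 'o', then zero or more of whitespace (lazy) (non-capturing group); then zero or more of a non-whitespace character, then one or more of a word character (captured).
The replacement refers to a captured group, so each match is rewritten using its own captured text.

'=<3uo>:'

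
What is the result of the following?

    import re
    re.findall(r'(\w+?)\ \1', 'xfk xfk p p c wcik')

After group 1 captures some text, `\1` only succeeds where that same text appears again.
With a single group, `findall` returns only what that group captured — 2 items.

['xfk', 'p']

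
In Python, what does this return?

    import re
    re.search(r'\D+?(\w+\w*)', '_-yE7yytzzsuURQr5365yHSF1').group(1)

'yE7yytzzsuURQr5365yHSF1'

The pattern matches one or more of a non-digit (lazy); then one or more of a word character, then zero or more of a word character (captured).
A non-greedy quantifier consumes as few characters as it can — just enough that the remainder of the pattern still matches from where it stops; whatever follows it matches normally.
`search` walks the string left to right and returns the first match it finds.
The match spans [0:25] → '_-yE7yytzzsuURQr5365yHSF1'.
Captured: group 1 = 'yE7yytzzsuURQr5365yHSF1'.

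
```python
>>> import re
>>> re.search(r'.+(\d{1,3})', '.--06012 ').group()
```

'.--06012'

Pattern: one or more of any character; then 1 to 3 of a digit (captured).
Unlike `match`, `search` isn't anchored — it looks for the pattern anywhere in the string.
The match spans [0:8] → '.--06012'.
Captured: group 1 = '2'.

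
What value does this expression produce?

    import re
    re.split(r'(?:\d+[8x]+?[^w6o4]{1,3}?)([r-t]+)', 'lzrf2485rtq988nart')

A `+?`/`*?`/`{m,n}?` starts at its minimum and grows only as far as needed for what follows to match.
Because the pattern has a capturing group, `split` also inserts each captured text between the pieces.

['lzrf', 'rt', 'q', 'rt', '']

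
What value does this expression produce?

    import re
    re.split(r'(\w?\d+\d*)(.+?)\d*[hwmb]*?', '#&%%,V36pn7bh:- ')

['#&%%,', 'V36', 'p', '', 'n7', 'b', 'h:- ']

Pattern: optionally a word character, then one or more of a digit, then zero or more of a digit (captured); then one or more of any character (lazy) (captured); then zero or more of a digit, then zero or more of one of [hwmb] (lazy).
With the lazy modifier that quantifier settles for the fewest repetitions that let the rest of the pattern succeed (the atoms after it are unaffected and can still be greedy).
Matches to split on: at [5:9] → 'V36p'; at [9:12] → 'n7b'.
The group in the pattern means `split` returns the separators' captures alongside the pieces.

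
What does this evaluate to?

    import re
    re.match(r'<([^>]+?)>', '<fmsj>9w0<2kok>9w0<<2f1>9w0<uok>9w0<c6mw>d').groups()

('fmsj',)

The match spans [0:6] → '<fmsj>'.
Captured: group 1 = 'fmsj'.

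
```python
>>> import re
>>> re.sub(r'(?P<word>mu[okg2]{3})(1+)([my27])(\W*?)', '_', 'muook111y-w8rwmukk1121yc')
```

Pattern: the literal 'mu', then exactly 3 of one of [okg2] (captured as 'word'); then one or more of a literal '1' (captured); then one of [my27] (captured); then zero or more of a non-word character (lazy) (captured).
`sub` substitutes '_' at each match site.

'_-w8rwmukk1121yc'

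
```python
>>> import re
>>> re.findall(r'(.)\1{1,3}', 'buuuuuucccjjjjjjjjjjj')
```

['u', 'u', 'c', 'j', 'j', 'j']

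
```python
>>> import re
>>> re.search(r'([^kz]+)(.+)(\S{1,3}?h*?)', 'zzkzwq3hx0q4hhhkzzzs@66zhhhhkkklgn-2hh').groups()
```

('wq3hx0q4hhh', 'kzzzs@66zhhhhkkklgn-2h', 'h')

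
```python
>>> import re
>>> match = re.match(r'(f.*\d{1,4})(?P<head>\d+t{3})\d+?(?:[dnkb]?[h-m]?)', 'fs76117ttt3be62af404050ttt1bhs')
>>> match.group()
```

'fs76117ttt3be62af404050ttt1bh'

Pattern: a literal 'f', then zero or more of any character, then 1 to 4 of a digit (captured); then one or more of a digit, then exactly 3 of the literal 't' (captured as 'head'); then one or more of a digit (lazy); then optionally one of [dnkb], then optionally a character in [h-m] (non-capturing group).
`re.match` won't scan ahead — the pattern has to work from the very first character.
The match spans [0:29] → 'fs76117ttt3be62af404050ttt1bh'.
Captured: group 1 = 'fs76117ttt3be62af40405', group 2 = '0ttt'.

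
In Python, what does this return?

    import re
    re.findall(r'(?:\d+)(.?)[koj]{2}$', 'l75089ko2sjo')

This matches one or more of a digit (non-capturing group); then optionally any character (captured); then exactly 2 of one of [koj]; then anchored at the end.
Matches: at [8:12] match '2sjo', group 1 = 's'.
Because there's exactly one group, `findall` drops the full match and keeps group 1 from the one hit.

['s']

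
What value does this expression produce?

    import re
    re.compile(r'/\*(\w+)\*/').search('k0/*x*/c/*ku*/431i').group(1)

'x'

Unlike `match`, `search` isn't anchored — it looks for the pattern anywhere in the string.
The match spans [2:7] → '/*x*/'.
Captured: group 1 = 'x'.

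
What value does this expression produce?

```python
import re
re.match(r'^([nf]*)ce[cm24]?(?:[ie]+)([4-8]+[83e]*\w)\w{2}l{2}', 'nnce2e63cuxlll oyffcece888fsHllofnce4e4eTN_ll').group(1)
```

The match spans [0:13] → 'nnce2e63cuxll'.
Captured: group 1 = 'nn', group 2 = '63c'.

'nn'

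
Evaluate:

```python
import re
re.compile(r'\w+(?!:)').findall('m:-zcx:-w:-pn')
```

['zc', 'pn']

A negative assertion filters positions out without eating any characters.
Scanning left to right: at [3:5] → 'zc'; at [11:13] → 'pn'.
Since nothing is captured, `findall` lists the 2 matched substrings directly.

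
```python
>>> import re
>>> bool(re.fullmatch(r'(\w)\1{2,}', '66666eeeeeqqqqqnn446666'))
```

False

`\1` is not a pattern — it's the concrete string captured by group 1, re-applied verbatim.
`fullmatch` succeeds only if the pattern covers the string from start to end.
Here the pattern can't cover the whole string, so the call returns None, and `bool(None)` is False.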